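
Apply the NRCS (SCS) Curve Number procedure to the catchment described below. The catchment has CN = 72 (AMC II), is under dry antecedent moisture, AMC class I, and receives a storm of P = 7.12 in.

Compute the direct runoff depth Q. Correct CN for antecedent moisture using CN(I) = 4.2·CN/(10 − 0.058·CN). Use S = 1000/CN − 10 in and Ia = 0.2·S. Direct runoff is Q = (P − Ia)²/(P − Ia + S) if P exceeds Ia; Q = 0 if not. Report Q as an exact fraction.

CN(I) from CN(II)=72: (4.2·72)/(10 − 0.058·72) = 675/13 ≈ 51.923
Max retention: S = 1000/(675/13) − 10 = 250/27 in (≈ 9.259 in)
Ia = 0.2S: 0.2·9.259 = 1.852 in (exactly 50/27)
Excess rainfall: 7.120 − 1.852 = 5.268 in; P > Ia so Q > 0
Q: (3556/675)² ÷ (9806/675) = 6322568/3309525 in (≈ 1.910 in)

Q = 6322568/3309525 in ≈ 1.910 in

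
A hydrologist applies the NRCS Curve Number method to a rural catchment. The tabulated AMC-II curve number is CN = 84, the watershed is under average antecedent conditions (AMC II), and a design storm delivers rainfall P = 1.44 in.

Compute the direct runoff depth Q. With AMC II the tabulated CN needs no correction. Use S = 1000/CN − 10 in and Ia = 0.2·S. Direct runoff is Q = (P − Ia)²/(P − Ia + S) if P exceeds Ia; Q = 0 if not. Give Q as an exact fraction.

Q = 77284/204225 in ≈ 0.378 in

AMC II — tabulated CN = 84 applies directly.
S = 1000/84 − 10 = 40/21 in ≈ 1.905 in
Ia = 0.2S: 0.2·1.905 = 0.381 in (exactly 8/21)
P − Ia = 1.440 − 0.381 = 556/525 ≈ 1.059 in (> 0, runoff occurs)
Q: (556/525)² ÷ (1556/525) = 77284/204225 in (≈ 0.378 in)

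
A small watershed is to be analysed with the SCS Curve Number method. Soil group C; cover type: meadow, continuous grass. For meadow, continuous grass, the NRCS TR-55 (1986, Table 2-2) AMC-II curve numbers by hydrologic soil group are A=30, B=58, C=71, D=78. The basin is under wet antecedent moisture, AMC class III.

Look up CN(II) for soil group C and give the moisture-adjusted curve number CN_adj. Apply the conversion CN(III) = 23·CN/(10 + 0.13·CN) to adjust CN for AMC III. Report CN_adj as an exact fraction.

CN_adj = 163300/1923 ≈ 84.919

NRCS table: meadow, continuous grass, soil group C → CN(II) = 71
CN(III) from CN(II)=71: (23·71)/(10 + 0.13·71) = 163300/1923 ≈ 84.919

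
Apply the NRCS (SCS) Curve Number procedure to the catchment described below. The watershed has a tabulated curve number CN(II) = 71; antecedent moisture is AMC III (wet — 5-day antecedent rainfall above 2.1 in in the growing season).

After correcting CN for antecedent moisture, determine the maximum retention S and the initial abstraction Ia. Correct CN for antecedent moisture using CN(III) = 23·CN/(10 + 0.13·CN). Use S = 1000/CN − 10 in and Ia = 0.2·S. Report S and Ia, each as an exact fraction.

Wet (AMC III): CN(III) = 23·71/(10 + 0.13·71) = 1633/(1923/100) = 163300/1923 ≈ 84.919
S = 1000/(163300/1923) − 10 = 2900/1633 in ≈ 1.776 in
Ia = 0.2S: 0.2·1.776 = 0.355 in (exactly 580/1633)

S = 2900/1633 in ≈ 1.776 in; Ia = 580/1633 in ≈ 0.355 in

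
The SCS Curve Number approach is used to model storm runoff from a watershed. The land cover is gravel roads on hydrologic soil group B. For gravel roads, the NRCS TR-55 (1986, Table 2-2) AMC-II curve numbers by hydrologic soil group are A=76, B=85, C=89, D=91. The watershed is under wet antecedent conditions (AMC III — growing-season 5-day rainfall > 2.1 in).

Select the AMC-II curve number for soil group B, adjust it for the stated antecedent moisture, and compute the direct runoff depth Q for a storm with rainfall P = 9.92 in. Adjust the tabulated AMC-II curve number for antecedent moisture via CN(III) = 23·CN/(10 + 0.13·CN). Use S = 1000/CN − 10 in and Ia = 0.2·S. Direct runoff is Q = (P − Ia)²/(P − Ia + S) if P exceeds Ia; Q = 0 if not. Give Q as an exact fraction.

NRCS table: gravel roads, soil group B → CN(II) = 85
Adjust CN=85 to AMC III: 23·85/(10 + 0.13·85) → 1955 ÷ (421/20) = 39100/421 ≈ 92.874
S = 1000/(39100/421) − 10 = 300/391 in ≈ 0.767 in
Ia = 0.2·(300/391) = 60/391 in ≈ 0.153 in
Excess rainfall: 9.920 − 0.153 = 9.767 in; P > Ia so Q > 0
Runoff Q = (P−Ia)²/(P−Ia+S) = (9.767)²/(9.767+0.767) = 1139267378/125814025 ≈ 9.055 in

Q = 1139267378/125814025 in ≈ 9.055 in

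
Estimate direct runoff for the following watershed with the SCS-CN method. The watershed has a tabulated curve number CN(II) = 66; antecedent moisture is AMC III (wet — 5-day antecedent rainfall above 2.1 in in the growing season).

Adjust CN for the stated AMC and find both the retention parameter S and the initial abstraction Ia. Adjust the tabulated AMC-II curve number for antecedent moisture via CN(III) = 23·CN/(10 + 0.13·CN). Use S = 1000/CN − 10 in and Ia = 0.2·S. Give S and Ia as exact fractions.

S = 1700/759 in ≈ 2.240 in; Ia = 340/759 in ≈ 0.448 in

Wet (AMC III): CN(III) = 23·66/(10 + 0.13·66) = 1518/(929/50) = 75900/929 ≈ 81.701
Max retention: S = 1000/(75900/929) − 10 = 1700/759 in (≈ 2.240 in)
Ia = 0.2S: 0.2·2.240 = 0.448 in (exactly 340/759)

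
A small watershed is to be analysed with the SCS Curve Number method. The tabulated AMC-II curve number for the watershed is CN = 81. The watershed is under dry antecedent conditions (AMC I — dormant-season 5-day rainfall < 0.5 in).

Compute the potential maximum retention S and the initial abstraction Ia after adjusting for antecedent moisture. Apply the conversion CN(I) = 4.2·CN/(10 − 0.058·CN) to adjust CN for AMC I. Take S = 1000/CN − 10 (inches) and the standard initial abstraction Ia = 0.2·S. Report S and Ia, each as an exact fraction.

S = 9500/1701 in ≈ 5.585 in; Ia = 1900/1701 in ≈ 1.117 in

Dry (AMC I): CN(I) = 4.2·81/(10 − 0.058·81) = (1701/5)/(2651/500) = 170100/2651 ≈ 64.164
Max retention: S = 1000/(170100/2651) − 10 = 9500/1701 in (≈ 5.585 in)
Initial abstraction Ia = S/5 = (9500/1701)/5 = 1900/1701 ≈ 1.117 in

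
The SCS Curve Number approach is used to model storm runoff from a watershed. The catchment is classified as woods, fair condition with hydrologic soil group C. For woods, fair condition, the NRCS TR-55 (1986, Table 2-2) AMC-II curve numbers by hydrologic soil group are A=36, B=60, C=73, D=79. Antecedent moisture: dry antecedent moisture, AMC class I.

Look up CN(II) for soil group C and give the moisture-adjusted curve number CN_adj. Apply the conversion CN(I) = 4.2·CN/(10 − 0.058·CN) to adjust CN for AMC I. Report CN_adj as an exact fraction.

CN_adj = 51100/961 ≈ 53.174

NRCS table: woods, fair condition, soil group C → CN(II) = 73
CN(I) from CN(II)=73: (4.2·73)/(10 − 0.058·73) = 51100/961 ≈ 53.174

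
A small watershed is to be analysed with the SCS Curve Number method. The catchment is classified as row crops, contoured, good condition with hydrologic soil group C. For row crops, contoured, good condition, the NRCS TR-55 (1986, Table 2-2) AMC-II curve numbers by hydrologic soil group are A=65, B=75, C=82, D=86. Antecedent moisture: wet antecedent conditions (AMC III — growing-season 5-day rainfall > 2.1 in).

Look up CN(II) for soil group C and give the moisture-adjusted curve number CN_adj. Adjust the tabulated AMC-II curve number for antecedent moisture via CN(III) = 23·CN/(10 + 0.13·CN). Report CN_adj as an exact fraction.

NRCS table: row crops, contoured, good condition, soil group C → CN(II) = 82
Wet (AMC III): CN(III) = 23·82/(10 + 0.13·82) = 1886/(1033/50) = 94300/1033 ≈ 91.288

CN_adj = 94300/1033 ≈ 91.288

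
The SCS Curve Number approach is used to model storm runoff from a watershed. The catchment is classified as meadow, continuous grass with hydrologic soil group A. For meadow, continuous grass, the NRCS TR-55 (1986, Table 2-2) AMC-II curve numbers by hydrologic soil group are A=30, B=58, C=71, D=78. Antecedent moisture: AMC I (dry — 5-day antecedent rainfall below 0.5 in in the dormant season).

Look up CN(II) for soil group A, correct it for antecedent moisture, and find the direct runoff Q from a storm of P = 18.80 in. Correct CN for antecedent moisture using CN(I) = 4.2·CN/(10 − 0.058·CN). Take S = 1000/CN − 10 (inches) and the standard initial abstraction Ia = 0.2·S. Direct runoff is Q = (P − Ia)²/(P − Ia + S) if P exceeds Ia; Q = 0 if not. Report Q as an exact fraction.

NRCS table: meadow, continuous grass, soil group A → CN(II) = 30
CN(I) from CN(II)=30: (4.2·30)/(10 − 0.058·30) = 900/59 ≈ 15.254
S = 1000/(900/59) − 10 = 500/9 in ≈ 55.556 in
Ia = 0.2S: 0.2·55.556 = 11.111 in (exactly 100/9)
P − Ia = 18.800 − 11.111 = 346/45 ≈ 7.689 in (> 0, runoff occurs)
Q: (346/45)² ÷ (2846/45) = 59858/64035 in (≈ 0.935 in)

Q = 59858/64035 in ≈ 0.935 in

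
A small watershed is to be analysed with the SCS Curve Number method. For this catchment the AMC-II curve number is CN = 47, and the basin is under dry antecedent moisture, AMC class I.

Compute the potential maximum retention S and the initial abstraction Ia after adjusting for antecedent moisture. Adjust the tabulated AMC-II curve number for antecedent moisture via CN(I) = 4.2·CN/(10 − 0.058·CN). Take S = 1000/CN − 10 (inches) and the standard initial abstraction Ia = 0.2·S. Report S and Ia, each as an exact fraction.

S = 26500/987 in ≈ 26.849 in; Ia = 5300/987 in ≈ 5.370 in

Dry (AMC I): CN(I) = 4.2·47/(10 − 0.058·47) = (987/5)/(3637/500) = 98700/3637 ≈ 27.138
S = 1000/(98700/3637) − 10 = 26500/987 in ≈ 26.849 in
Initial abstraction Ia = S/5 = (26500/987)/5 = 5300/987 ≈ 5.370 in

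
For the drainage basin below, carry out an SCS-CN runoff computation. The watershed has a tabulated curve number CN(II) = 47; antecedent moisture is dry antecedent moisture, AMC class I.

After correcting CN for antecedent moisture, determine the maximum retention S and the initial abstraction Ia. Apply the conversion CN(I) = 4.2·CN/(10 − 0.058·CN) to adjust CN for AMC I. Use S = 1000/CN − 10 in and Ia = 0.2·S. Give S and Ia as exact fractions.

CN(I) from CN(II)=47: (4.2·47)/(10 − 0.058·47) = 98700/3637 ≈ 27.138
S = 1000/(98700/3637) − 10 = 26500/987 in ≈ 26.849 in
Initial abstraction Ia = S/5 = (26500/987)/5 = 5300/987 ≈ 5.370 in

S = 26500/987 in ≈ 26.849 in; Ia = 5300/987 in ≈ 5.370 in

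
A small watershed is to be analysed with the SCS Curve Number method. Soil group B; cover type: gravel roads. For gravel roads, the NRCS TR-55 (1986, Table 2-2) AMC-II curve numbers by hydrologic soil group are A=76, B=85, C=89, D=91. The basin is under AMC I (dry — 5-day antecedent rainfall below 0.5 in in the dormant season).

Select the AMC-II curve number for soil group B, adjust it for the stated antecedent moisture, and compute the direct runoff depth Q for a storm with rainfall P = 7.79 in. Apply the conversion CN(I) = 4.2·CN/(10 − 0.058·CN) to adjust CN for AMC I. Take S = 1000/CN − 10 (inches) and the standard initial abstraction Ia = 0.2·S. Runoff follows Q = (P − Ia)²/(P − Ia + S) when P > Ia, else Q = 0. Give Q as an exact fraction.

Q = 6839455401/1579141900 in ≈ 4.331 in

NRCS table: gravel roads, soil group B → CN(II) = 85
Adjust CN=85 to AMC I: 4.2·85/(10 − 0.058·85) → 357 ÷ (507/100) = 11900/169 ≈ 70.414
S = 1000/(11900/169) − 10 = 500/119 in ≈ 4.202 in
Initial abstraction Ia = S/5 = (500/119)/5 = 100/119 ≈ 0.840 in
Excess rainfall: 7.790 − 0.840 = 6.950 in; P > Ia so Q > 0
Q = (82701/11900)²/((82701/11900) + 500/119) = (6839455401/141610000)/(132701/11900) = 6839455401/1579141900 in ≈ 4.331 in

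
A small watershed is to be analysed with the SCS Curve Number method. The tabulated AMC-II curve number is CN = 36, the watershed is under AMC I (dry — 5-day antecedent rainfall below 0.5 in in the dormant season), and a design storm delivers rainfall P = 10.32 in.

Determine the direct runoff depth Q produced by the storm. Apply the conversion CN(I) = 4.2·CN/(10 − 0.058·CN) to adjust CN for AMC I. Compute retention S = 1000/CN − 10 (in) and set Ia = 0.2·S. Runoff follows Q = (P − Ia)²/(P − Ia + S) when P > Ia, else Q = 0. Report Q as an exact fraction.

Q = 38386322/493200225 in ≈ 0.078 in

CN(I) from CN(II)=36: (4.2·36)/(10 − 0.058·36) = 18900/989 ≈ 19.110
S = 1000/(18900/989) − 10 = 8000/189 in ≈ 42.328 in
Ia = 0.2·(8000/189) = 1600/189 in ≈ 8.466 in
Excess rainfall: 10.320 − 8.466 = 1.854 in; P > Ia so Q > 0
Runoff Q = (P−Ia)²/(P−Ia+S) = (1.854)²/(1.854+42.328) = 38386322/493200225 ≈ 0.078 in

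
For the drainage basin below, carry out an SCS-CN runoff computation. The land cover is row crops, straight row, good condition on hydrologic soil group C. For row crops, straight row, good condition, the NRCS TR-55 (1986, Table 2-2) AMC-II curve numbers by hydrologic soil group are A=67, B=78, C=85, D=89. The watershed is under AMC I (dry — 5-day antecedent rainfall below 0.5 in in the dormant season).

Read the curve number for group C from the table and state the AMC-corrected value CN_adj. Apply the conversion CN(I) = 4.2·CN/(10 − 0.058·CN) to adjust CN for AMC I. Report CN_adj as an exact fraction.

NRCS table: row crops, straight row, good condition, soil group C → CN(II) = 85
CN(I) from CN(II)=85: (4.2·85)/(10 − 0.058·85) = 11900/169 ≈ 70.414

CN_adj = 11900/169 ≈ 70.414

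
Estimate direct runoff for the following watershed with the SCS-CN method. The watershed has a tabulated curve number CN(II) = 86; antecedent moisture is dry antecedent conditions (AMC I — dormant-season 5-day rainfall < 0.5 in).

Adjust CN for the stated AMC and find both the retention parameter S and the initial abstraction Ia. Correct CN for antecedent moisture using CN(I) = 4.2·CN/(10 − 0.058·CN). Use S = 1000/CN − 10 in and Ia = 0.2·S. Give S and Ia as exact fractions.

S = 500/129 in ≈ 3.876 in; Ia = 100/129 in ≈ 0.775 in

Adjust CN=86 to AMC I: 4.2·86/(10 − 0.058·86) → (1806/5) ÷ (1253/250) = 12900/179 ≈ 72.067
S = 1000/(12900/179) − 10 = 500/129 in ≈ 3.876 in
Ia = 0.2·(500/129) = 100/129 in ≈ 0.775 in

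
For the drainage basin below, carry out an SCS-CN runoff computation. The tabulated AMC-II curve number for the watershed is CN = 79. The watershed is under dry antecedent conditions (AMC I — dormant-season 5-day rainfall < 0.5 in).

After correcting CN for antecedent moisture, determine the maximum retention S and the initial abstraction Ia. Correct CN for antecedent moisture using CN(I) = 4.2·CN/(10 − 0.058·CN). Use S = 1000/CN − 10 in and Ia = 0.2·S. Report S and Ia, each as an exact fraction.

CN(I) from CN(II)=79: (4.2·79)/(10 − 0.058·79) = 7900/129 ≈ 61.240
Retention S: 1000/CN − 10 with CN=61.240 → S = 500/79 ≈ 6.329 in
Ia = 0.2·(500/79) = 100/79 in ≈ 1.266 in

S = 500/79 in ≈ 6.329 in; Ia = 100/79 in ≈ 1.266 in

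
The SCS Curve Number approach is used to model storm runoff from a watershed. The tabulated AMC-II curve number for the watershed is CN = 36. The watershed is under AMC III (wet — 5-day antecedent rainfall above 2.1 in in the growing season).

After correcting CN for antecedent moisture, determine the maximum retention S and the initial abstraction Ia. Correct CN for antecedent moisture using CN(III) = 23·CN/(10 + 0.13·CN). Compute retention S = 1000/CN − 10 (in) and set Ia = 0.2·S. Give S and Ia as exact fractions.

Wet (AMC III): CN(III) = 23·36/(10 + 0.13·36) = 828/(367/25) = 20700/367 ≈ 56.403
S = 1000/(20700/367) − 10 = 1600/207 in ≈ 7.729 in
Ia = 0.2·(1600/207) = 320/207 in ≈ 1.546 in

S = 1600/207 in ≈ 7.729 in; Ia = 320/207 in ≈ 1.546 in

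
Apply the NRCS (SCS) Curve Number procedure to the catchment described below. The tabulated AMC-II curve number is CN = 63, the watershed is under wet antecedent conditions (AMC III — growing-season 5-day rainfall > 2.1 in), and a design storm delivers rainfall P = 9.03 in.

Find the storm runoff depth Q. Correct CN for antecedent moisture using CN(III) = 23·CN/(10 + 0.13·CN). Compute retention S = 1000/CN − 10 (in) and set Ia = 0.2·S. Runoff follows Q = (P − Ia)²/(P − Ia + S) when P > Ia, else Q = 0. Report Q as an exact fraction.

Q = 1523859395809/232484370300 in ≈ 6.555 in

Adjust CN=63 to AMC III: 23·63/(10 + 0.13·63) → 1449 ÷ (1819/100) = 144900/1819 ≈ 79.659
Retention S: 1000/CN − 10 with CN=79.659 → S = 3700/1449 ≈ 2.553 in
Ia = 0.2·(3700/1449) = 740/1449 in ≈ 0.511 in
Since P=9.030 > Ia=0.511: effective rainfall P−Ia = 1234447/144900 in
Runoff Q = (P−Ia)²/(P−Ia+S) = (8.519)²/(8.519+2.553) = 1523859395809/232484370300 ≈ 6.555 in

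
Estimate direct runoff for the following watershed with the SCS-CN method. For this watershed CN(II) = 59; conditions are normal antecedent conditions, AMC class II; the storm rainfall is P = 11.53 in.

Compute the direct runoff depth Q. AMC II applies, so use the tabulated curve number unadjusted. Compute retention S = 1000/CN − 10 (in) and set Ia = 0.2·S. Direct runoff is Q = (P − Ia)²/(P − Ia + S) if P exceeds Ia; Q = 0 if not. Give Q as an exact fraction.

CN(II) = 59; AMC II needs no correction.
S = 1000/59 − 10 = 410/59 in ≈ 6.949 in
Initial abstraction Ia = S/5 = (410/59)/5 = 82/59 ≈ 1.390 in
P − Ia = 11.530 − 1.390 = 59827/5900 ≈ 10.140 in (> 0, runoff occurs)
Runoff Q = (P−Ia)²/(P−Ia+S) = (10.140)²/(10.140+6.949) = 3579269929/594879300 ≈ 6.017 in

Q = 3579269929/594879300 in ≈ 6.017 in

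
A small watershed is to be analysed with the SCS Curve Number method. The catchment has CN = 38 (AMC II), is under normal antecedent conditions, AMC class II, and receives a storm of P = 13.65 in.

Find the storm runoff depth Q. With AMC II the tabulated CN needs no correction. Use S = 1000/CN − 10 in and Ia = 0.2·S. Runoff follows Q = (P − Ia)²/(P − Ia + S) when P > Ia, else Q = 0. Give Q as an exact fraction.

Q = 15578809/3855860 in ≈ 4.040 in

Average conditions: CN = 38 (no AMC adjustment).
Max retention: S = 1000/38 − 10 = 310/19 in (≈ 16.316 in)
Ia = 0.2·(310/19) = 62/19 in ≈ 3.263 in
Excess rainfall: 13.650 − 3.263 = 10.387 in; P > Ia so Q > 0
Q = (3947/380)²/((3947/380) + 310/19) = (15578809/144400)/(10147/380) = 15578809/3855860 in ≈ 4.040 in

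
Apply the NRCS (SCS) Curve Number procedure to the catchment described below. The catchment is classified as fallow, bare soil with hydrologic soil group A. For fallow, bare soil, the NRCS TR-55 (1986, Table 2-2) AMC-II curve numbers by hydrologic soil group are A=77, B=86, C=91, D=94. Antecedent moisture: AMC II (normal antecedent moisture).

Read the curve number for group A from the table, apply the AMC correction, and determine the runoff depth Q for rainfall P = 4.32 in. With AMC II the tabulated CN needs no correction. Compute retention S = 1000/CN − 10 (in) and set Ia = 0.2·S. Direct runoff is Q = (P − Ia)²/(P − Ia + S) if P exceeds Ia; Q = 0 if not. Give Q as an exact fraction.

Q = 12837889/6215825 in ≈ 2.065 in

NRCS table: fallow, bare soil, soil group A → CN(II) = 77
AMC II — tabulated CN = 77 applies directly.
S = 1000/77 − 10 = 230/77 in ≈ 2.987 in
Ia = 0.2·(230/77) = 46/77 in ≈ 0.597 in
P − Ia = 4.320 − 0.597 = 7166/1925 ≈ 3.723 in (> 0, runoff occurs)
Q: (7166/1925)² ÷ (12916/1925) = 12837889/6215825 in (≈ 2.065 in)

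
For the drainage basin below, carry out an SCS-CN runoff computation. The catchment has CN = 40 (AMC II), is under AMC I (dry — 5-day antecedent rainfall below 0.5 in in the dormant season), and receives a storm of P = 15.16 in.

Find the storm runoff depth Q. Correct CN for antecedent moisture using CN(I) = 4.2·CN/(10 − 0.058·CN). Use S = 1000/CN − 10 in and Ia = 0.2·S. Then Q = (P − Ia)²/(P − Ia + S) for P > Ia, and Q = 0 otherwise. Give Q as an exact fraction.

Dry (AMC I): CN(I) = 4.2·40/(10 − 0.058·40) = 168/(192/25) = 175/8 ≈ 21.875
S = 1000/(175/8) − 10 = 250/7 in ≈ 35.714 in
Ia = 0.2S: 0.2·35.714 = 7.143 in (exactly 50/7)
Since P=15.160 > Ia=7.143: effective rainfall P−Ia = 1403/175 in
Runoff Q = (P−Ia)²/(P−Ia+S) = (8.017)²/(8.017+35.714) = 1968409/1339275 ≈ 1.470 in

Q = 1968409/1339275 in ≈ 1.470 in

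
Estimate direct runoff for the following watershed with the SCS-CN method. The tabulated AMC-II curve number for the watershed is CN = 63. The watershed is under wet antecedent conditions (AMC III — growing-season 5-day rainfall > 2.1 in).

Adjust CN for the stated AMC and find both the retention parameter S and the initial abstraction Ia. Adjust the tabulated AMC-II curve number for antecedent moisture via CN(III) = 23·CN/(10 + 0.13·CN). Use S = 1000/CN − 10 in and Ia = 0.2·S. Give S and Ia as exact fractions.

S = 3700/1449 in ≈ 2.553 in; Ia = 740/1449 in ≈ 0.511 in

CN(III) from CN(II)=63: (23·63)/(10 + 0.13·63) = 144900/1819 ≈ 79.659
Max retention: S = 1000/(144900/1819) − 10 = 3700/1449 in (≈ 2.553 in)
Initial abstraction Ia = S/5 = (3700/1449)/5 = 740/1449 ≈ 0.511 in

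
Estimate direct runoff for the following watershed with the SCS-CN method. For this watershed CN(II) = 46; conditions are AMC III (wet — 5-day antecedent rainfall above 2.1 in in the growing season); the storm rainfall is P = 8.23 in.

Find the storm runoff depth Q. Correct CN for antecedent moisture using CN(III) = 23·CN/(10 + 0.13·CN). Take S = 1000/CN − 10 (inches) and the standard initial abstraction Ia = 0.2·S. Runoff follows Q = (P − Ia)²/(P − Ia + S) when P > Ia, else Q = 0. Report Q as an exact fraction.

CN(III) from CN(II)=46: (23·46)/(10 + 0.13·46) = 52900/799 ≈ 66.208
Retention S: 1000/CN − 10 with CN=66.208 → S = 2700/529 ≈ 5.104 in
Ia = 0.2·(2700/529) = 540/529 in ≈ 1.021 in
Since P=8.230 > Ia=1.021: effective rainfall P−Ia = 381367/52900 in
Runoff Q = (P−Ia)²/(P−Ia+S) = (7.209)²/(7.209+5.104) = 145440788689/34457314300 ≈ 4.221 in

Q = 145440788689/34457314300 in ≈ 4.221 in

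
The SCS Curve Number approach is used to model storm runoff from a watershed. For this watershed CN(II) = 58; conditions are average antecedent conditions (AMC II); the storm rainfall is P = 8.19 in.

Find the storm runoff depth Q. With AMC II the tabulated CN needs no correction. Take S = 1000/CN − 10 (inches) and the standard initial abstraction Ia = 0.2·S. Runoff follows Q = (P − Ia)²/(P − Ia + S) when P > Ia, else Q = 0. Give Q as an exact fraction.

Q = 18201981/5599900 in ≈ 3.250 in

CN(II) = 58; AMC II needs no correction.
Retention S: 1000/CN − 10 with CN=58.000 → S = 210/29 ≈ 7.241 in
Ia = 0.2S: 0.2·7.241 = 1.448 in (exactly 42/29)
Excess rainfall: 8.190 − 1.448 = 6.742 in; P > Ia so Q > 0
Q: (19551/2900)² ÷ (40551/2900) = 18201981/5599900 in (≈ 3.250 in)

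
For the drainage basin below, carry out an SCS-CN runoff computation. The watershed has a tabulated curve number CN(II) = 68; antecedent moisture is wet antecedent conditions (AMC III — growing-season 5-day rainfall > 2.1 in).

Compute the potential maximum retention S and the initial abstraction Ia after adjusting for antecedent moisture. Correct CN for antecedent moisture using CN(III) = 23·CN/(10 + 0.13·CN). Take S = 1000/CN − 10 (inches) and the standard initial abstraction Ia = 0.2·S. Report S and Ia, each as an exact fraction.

S = 800/391 in ≈ 2.046 in; Ia = 160/391 in ≈ 0.409 in

Wet (AMC III): CN(III) = 23·68/(10 + 0.13·68) = 1564/(471/25) = 39100/471 ≈ 83.015
S = 1000/(39100/471) − 10 = 800/391 in ≈ 2.046 in
Ia = 0.2·(800/391) = 160/391 in ≈ 0.409 in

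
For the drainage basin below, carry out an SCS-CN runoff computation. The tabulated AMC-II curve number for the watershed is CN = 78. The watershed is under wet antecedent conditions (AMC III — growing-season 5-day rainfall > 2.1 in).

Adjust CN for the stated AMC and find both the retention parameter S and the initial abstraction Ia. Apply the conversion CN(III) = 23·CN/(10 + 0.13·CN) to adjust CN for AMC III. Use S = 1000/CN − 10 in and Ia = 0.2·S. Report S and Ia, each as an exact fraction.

CN(III) from CN(II)=78: (23·78)/(10 + 0.13·78) = 89700/1007 ≈ 89.076
Max retention: S = 1000/(89700/1007) − 10 = 1100/897 in (≈ 1.226 in)
Ia = 0.2·(1100/897) = 220/897 in ≈ 0.245 in

S = 1100/897 in ≈ 1.226 in; Ia = 220/897 in ≈ 0.245 in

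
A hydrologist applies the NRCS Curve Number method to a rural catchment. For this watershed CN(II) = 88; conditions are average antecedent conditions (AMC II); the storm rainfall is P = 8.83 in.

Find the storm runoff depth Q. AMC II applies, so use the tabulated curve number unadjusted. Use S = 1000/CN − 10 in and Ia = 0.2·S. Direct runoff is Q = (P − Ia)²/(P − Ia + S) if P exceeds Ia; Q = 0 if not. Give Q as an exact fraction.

Q = 88604569/12004300 in ≈ 7.381 in

Average conditions: CN = 88 (no AMC adjustment).
S = 1000/88 − 10 = 15/11 in ≈ 1.364 in
Ia = 0.2S: 0.2·1.364 = 0.273 in (exactly 3/11)
Excess rainfall: 8.830 − 0.273 = 8.557 in; P > Ia so Q > 0
Runoff Q = (P−Ia)²/(P−Ia+S) = (8.557)²/(8.557+1.364) = 88604569/12004300 ≈ 7.381 in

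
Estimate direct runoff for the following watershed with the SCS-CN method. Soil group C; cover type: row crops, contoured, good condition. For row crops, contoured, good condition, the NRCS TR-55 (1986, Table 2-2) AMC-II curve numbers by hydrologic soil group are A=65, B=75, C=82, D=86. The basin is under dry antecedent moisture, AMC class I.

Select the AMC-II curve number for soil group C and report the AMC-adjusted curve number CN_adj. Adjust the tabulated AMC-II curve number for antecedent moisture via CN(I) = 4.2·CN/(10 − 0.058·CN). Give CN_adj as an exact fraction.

CN_adj = 28700/437 ≈ 65.675

NRCS table: row crops, contoured, good condition, soil group C → CN(II) = 82
Dry (AMC I): CN(I) = 4.2·82/(10 − 0.058·82) = (1722/5)/(1311/250) = 28700/437 ≈ 65.675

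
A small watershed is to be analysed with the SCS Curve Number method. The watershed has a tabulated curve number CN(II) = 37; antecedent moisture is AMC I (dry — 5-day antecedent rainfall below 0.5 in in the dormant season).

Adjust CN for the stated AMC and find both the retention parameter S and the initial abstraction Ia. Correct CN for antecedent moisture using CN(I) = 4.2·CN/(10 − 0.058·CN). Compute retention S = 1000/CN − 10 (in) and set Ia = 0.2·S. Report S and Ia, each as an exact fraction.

Dry (AMC I): CN(I) = 4.2·37/(10 − 0.058·37) = (777/5)/(3927/500) = 3700/187 ≈ 19.786
Retention S: 1000/CN − 10 with CN=19.786 → S = 1500/37 ≈ 40.541 in
Ia = 0.2·(1500/37) = 300/37 in ≈ 8.108 in

S = 1500/37 in ≈ 40.541 in; Ia = 300/37 in ≈ 8.108 in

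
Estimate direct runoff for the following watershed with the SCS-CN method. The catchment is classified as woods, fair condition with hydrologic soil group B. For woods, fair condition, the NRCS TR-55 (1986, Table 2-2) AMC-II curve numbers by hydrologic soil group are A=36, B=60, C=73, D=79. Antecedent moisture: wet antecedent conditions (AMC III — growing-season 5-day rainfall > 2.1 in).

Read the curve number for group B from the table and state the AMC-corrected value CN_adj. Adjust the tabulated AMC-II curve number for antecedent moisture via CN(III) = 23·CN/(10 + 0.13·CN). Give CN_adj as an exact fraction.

CN_adj = 6900/89 ≈ 77.528

NRCS table: woods, fair condition, soil group B → CN(II) = 60
CN(III) from CN(II)=60: (23·60)/(10 + 0.13·60) = 6900/89 ≈ 77.528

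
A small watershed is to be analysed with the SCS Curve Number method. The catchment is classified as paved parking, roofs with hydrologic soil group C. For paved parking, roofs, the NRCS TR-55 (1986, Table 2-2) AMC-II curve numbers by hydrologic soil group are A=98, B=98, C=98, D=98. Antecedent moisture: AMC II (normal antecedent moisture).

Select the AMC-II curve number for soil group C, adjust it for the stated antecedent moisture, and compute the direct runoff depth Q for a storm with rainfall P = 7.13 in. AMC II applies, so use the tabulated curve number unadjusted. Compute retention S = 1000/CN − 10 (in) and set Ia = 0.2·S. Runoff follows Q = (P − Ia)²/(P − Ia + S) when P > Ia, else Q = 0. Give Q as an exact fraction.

Q = 1206659169/175111300 in ≈ 6.891 in

NRCS table: paved parking, roofs, soil group C → CN(II) = 98
Average conditions: CN = 98 (no AMC adjustment).
Retention S: 1000/CN − 10 with CN=98.000 → S = 10/49 ≈ 0.204 in
Ia = 0.2·(10/49) = 2/49 in ≈ 0.041 in
Since P=7.130 > Ia=0.041: effective rainfall P−Ia = 34737/4900 in
Q: (34737/4900)² ÷ (35737/4900) = 1206659169/175111300 in (≈ 6.891 in)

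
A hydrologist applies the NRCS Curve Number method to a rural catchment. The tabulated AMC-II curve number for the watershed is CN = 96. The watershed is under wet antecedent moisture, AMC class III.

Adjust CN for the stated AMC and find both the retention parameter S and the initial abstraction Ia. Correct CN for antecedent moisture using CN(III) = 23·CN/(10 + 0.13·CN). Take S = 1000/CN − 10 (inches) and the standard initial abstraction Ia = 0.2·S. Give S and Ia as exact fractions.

S = 25/138 in ≈ 0.181 in; Ia = 5/138 in ≈ 0.036 in

Wet (AMC III): CN(III) = 23·96/(10 + 0.13·96) = 2208/(562/25) = 27600/281 ≈ 98.221
Max retention: S = 1000/(27600/281) − 10 = 25/138 in (≈ 0.181 in)
Initial abstraction Ia = S/5 = (25/138)/5 = 5/138 ≈ 0.036 in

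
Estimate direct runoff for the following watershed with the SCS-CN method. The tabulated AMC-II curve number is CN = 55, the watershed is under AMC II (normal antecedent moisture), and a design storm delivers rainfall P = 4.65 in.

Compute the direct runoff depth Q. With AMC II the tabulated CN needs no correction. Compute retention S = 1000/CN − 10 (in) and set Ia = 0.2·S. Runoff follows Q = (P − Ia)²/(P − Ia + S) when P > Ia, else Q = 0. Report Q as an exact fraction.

Q = 146523/180620 in ≈ 0.811 in

CN(II) = 55; AMC II needs no correction.
S = 1000/55 − 10 = 90/11 in ≈ 8.182 in
Ia = 0.2S: 0.2·8.182 = 1.636 in (exactly 18/11)
P − Ia = 4.650 − 1.636 = 663/220 ≈ 3.014 in (> 0, runoff occurs)
Q: (663/220)² ÷ (2463/220) = 146523/180620 in (≈ 0.811 in)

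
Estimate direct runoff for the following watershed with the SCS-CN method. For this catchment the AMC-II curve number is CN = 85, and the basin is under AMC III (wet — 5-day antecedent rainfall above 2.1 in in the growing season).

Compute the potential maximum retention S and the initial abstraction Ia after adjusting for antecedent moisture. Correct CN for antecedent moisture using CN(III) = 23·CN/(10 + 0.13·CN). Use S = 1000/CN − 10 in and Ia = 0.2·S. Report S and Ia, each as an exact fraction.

S = 300/391 in ≈ 0.767 in; Ia = 60/391 in ≈ 0.153 in

Adjust CN=85 to AMC III: 23·85/(10 + 0.13·85) → 1955 ÷ (421/20) = 39100/421 ≈ 92.874
S = 1000/(39100/421) − 10 = 300/391 in ≈ 0.767 in
Initial abstraction Ia = S/5 = (300/391)/5 = 60/391 ≈ 0.153 in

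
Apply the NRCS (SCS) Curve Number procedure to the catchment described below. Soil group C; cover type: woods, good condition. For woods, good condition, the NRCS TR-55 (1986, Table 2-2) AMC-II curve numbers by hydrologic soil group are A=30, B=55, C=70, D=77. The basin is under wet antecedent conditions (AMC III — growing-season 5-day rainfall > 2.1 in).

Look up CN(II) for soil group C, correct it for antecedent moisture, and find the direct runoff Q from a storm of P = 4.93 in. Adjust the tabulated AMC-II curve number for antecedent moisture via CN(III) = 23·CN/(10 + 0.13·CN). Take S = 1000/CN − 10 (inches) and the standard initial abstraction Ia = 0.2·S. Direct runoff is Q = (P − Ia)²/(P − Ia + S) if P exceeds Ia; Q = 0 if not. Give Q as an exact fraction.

Q = 5383597129/1664305300 in ≈ 3.235 in

NRCS table: woods, good condition, soil group C → CN(II) = 70
Adjust CN=70 to AMC III: 23·70/(10 + 0.13·70) → 1610 ÷ (191/10) = 16100/191 ≈ 84.293
S = 1000/(16100/191) − 10 = 300/161 in ≈ 1.863 in
Ia = 0.2·(300/161) = 60/161 in ≈ 0.373 in
Excess rainfall: 4.930 − 0.373 = 4.557 in; P > Ia so Q > 0
Q: (73373/16100)² ÷ (103373/16100) = 5383597129/1664305300 in (≈ 3.235 in)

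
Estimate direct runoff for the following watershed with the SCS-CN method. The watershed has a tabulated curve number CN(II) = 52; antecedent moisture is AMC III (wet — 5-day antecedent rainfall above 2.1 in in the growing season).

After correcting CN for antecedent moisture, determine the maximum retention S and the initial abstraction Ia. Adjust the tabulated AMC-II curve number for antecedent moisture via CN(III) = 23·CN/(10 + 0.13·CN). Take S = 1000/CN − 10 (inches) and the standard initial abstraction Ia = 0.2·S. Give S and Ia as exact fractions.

S = 1200/299 in ≈ 4.013 in; Ia = 240/299 in ≈ 0.803 in

CN(III) from CN(II)=52: (23·52)/(10 + 0.13·52) = 29900/419 ≈ 71.360
Retention S: 1000/CN − 10 with CN=71.360 → S = 1200/299 ≈ 4.013 in
Initial abstraction Ia = S/5 = (1200/299)/5 = 240/299 ≈ 0.803 in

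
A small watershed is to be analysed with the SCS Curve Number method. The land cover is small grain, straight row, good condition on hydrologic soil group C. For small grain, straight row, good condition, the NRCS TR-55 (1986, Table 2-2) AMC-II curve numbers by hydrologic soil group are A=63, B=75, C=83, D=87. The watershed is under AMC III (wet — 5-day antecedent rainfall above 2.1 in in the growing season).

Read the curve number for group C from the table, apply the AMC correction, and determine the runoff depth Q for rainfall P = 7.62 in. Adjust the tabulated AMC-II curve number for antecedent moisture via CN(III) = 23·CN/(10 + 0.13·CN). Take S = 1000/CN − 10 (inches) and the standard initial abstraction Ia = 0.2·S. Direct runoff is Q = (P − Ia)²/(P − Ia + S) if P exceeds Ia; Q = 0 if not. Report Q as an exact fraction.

Q = 504567288241/75914153050 in ≈ 6.647 in

NRCS table: small grain, straight row, good condition, soil group C → CN(II) = 83
CN(III) from CN(II)=83: (23·83)/(10 + 0.13·83) = 190900/2079 ≈ 91.823
S = 1000/(190900/2079) − 10 = 1700/1909 in ≈ 0.891 in
Ia = 0.2S: 0.2·0.891 = 0.178 in (exactly 340/1909)
Excess rainfall: 7.620 − 0.178 = 7.442 in; P > Ia so Q > 0
Runoff Q = (P−Ia)²/(P−Ia+S) = (7.442)²/(7.442+0.891) = 504567288241/75914153050 ≈ 6.647 in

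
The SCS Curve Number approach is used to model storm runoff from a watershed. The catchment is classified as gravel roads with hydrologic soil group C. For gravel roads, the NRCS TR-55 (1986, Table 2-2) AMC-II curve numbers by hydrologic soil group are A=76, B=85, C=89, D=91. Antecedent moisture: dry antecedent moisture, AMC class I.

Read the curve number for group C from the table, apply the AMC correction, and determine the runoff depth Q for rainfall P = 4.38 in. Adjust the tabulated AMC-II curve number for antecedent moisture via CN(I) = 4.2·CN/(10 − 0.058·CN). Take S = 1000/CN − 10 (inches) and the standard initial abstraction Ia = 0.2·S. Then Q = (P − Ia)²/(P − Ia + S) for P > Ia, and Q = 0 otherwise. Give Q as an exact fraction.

Q = 125536284721/58809112950 in ≈ 2.135 in

NRCS table: gravel roads, soil group C → CN(II) = 89
Dry (AMC I): CN(I) = 4.2·89/(10 − 0.058·89) = (1869/5)/(2419/500) = 186900/2419 ≈ 77.263
S = 1000/(186900/2419) − 10 = 5500/1869 in ≈ 2.943 in
Ia = 0.2S: 0.2·2.943 = 0.589 in (exactly 1100/1869)
P − Ia = 4.380 − 0.589 = 354311/93450 ≈ 3.791 in (> 0, runoff occurs)
Runoff Q = (P−Ia)²/(P−Ia+S) = (3.791)²/(3.791+2.943) = 125536284721/58809112950 ≈ 2.135 in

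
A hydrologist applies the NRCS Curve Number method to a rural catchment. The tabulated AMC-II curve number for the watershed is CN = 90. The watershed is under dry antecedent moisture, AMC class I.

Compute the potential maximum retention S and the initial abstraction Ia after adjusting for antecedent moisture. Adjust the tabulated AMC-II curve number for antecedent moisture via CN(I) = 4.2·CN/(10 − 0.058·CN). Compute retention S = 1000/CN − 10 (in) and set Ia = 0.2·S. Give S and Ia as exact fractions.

CN(I) from CN(II)=90: (4.2·90)/(10 − 0.058·90) = 18900/239 ≈ 79.079
Retention S: 1000/CN − 10 with CN=79.079 → S = 500/189 ≈ 2.646 in
Ia = 0.2·(500/189) = 100/189 in ≈ 0.529 in

S = 500/189 in ≈ 2.646 in; Ia = 100/189 in ≈ 0.529 in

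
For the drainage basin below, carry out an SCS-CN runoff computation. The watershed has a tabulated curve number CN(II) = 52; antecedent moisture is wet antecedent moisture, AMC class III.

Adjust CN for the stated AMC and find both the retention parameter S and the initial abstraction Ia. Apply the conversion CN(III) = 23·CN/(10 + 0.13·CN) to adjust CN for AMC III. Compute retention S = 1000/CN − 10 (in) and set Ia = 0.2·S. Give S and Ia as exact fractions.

Adjust CN=52 to AMC III: 23·52/(10 + 0.13·52) → 1196 ÷ (419/25) = 29900/419 ≈ 71.360
S = 1000/(29900/419) − 10 = 1200/299 in ≈ 4.013 in
Ia = 0.2·(1200/299) = 240/299 in ≈ 0.803 in

S = 1200/299 in ≈ 4.013 in; Ia = 240/299 in ≈ 0.803 in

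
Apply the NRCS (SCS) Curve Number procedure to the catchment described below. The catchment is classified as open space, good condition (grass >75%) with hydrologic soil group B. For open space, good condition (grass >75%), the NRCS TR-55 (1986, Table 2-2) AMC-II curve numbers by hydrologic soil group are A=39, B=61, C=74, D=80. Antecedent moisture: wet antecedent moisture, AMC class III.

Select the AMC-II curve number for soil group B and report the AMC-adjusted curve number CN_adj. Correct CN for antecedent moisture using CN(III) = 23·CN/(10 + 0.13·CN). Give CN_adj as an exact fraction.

NRCS table: open space, good condition (grass >75%), soil group B → CN(II) = 61
CN(III) from CN(II)=61: (23·61)/(10 + 0.13·61) = 140300/1793 ≈ 78.249

CN_adj = 140300/1793 ≈ 78.249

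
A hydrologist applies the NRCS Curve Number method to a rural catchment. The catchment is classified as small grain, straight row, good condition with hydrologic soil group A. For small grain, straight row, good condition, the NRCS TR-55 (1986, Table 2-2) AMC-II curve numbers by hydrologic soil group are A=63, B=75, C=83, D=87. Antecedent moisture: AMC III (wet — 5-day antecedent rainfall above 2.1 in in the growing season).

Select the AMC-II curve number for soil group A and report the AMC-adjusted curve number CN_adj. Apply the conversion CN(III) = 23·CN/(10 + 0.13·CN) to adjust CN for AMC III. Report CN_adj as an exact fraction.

NRCS table: small grain, straight row, good condition, soil group A → CN(II) = 63
Wet (AMC III): CN(III) = 23·63/(10 + 0.13·63) = 1449/(1819/100) = 144900/1819 ≈ 79.659

CN_adj = 144900/1819 ≈ 79.659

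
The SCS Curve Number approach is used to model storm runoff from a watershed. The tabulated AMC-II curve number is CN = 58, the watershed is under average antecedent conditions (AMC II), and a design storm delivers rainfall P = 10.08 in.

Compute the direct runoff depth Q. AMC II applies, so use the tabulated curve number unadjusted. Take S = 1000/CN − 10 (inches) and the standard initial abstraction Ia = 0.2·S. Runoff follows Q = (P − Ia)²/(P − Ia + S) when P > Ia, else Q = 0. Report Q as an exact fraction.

Average conditions: CN = 58 (no AMC adjustment).
S = 1000/58 − 10 = 210/29 in ≈ 7.241 in
Ia = 0.2S: 0.2·7.241 = 1.448 in (exactly 42/29)
Since P=10.080 > Ia=1.448: effective rainfall P−Ia = 6258/725 in
Runoff Q = (P−Ia)²/(P−Ia+S) = (8.632)²/(8.632+7.241) = 466221/99325 ≈ 4.694 in

Q = 466221/99325 in ≈ 4.694 in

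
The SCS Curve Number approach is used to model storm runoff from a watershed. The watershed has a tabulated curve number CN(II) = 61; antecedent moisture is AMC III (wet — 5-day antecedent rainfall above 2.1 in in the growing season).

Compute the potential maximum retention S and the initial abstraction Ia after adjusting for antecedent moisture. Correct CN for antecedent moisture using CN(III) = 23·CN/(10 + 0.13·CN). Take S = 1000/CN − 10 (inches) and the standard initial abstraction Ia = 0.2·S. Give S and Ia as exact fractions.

S = 3900/1403 in ≈ 2.780 in; Ia = 780/1403 in ≈ 0.556 in

CN(III) from CN(II)=61: (23·61)/(10 + 0.13·61) = 140300/1793 ≈ 78.249
S = 1000/(140300/1793) − 10 = 3900/1403 in ≈ 2.780 in
Ia = 0.2·(3900/1403) = 780/1403 in ≈ 0.556 in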